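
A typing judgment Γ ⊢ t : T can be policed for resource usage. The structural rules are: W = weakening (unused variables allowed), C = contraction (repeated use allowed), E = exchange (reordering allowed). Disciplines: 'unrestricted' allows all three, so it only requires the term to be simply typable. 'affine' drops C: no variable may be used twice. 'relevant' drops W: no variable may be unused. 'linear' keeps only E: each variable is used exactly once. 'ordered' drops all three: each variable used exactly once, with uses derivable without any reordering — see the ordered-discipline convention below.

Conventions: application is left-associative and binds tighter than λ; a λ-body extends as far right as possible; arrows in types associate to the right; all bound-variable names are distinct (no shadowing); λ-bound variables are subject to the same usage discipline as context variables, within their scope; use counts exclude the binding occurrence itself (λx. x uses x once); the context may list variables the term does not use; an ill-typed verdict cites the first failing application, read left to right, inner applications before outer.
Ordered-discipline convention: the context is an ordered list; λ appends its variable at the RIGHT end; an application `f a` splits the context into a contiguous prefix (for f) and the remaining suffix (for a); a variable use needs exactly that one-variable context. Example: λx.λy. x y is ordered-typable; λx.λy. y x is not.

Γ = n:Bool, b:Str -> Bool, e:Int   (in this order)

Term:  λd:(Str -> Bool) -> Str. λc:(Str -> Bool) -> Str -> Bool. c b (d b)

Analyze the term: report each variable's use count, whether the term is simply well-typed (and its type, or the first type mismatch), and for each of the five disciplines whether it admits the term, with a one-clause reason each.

counts: n ×0; b ×2; e ×0; d (bound) ×1; c (bound) ×1
use order (left to right): c, b, d, b
typing: well-typed — term : ((Str -> Bool) -> Str) -> ((Str -> Bool) -> Str -> Bool) -> Bool
ordered: ✗, b ×2 used more than once (contraction); n, e never used (weakening)
linear: ✗, b ×2 used more than once (contraction); n, e never used (weakening)
affine: ✗, b ×2 used more than once (contraction)
relevant: ✗, n, e never used (weakening)
unrestricted: ✓, typability at ((Str -> Bool) -> Str) -> ((Str -> Bool) -> Str -> Bool) -> Bool is all that's needed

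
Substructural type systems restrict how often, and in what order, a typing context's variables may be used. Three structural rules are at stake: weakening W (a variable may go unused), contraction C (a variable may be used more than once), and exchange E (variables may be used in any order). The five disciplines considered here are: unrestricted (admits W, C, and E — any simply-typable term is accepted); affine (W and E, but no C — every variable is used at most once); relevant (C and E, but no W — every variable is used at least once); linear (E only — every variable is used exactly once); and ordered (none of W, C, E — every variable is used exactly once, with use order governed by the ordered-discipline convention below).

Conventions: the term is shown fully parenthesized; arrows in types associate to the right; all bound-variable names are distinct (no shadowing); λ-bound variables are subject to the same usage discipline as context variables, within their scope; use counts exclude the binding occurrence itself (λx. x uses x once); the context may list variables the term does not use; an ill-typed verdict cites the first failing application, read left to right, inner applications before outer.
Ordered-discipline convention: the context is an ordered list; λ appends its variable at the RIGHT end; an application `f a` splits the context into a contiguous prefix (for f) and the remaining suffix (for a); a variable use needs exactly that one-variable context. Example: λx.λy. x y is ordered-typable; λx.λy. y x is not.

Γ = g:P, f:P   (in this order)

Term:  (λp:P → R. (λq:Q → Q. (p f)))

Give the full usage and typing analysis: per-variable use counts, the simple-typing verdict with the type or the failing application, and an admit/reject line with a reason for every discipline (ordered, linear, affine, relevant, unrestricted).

usage: g: 0; f: 1; p (λ-bound): 1; q (λ-bound): 0
uses in reading order: p, f
typing: well-typed — term : (P → R) → (Q → Q) → R
ordered: ✗, g, q never used (weakening)
linear: ✗, g, q never used (weakening)
affine: ✓, no duplicate uses among g, f, p, q
relevant: ✗, g, q never used (weakening)
unrestricted: ✓, simply typable at (P → R) → (Q → Q) → R; W, C, E all held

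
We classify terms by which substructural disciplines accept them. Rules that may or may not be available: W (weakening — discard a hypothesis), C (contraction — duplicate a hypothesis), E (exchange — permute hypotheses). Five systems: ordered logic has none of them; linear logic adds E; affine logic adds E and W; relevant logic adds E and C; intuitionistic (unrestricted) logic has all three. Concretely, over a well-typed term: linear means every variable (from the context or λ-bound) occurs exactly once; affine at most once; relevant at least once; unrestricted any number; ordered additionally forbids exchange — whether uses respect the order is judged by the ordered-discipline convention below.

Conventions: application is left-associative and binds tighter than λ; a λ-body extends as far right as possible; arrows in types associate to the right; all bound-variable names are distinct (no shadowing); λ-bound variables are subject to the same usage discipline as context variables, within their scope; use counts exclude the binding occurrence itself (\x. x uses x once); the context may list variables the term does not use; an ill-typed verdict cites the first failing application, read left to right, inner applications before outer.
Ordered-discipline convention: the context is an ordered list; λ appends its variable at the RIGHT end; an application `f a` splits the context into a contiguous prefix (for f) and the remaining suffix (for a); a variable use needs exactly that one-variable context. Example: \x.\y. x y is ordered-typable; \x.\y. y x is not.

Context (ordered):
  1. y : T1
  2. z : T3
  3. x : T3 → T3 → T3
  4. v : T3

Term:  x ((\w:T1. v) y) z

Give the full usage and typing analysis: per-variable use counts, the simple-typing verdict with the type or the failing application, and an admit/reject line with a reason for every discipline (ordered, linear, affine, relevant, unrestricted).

usage: y: 1×; z: 1×; x: 1×; v: 1×; w [bound]: 0×
left-to-right use order: x, v, y, z
typing: well-typed at T3
ordered: ✗, w left unused
linear: ✗, w left unused
affine: ✓, y, z, x, v, w: no repeats, contraction unneeded
relevant: ✗, w left unused
unrestricted: ✓, typability at T3 is all that's needed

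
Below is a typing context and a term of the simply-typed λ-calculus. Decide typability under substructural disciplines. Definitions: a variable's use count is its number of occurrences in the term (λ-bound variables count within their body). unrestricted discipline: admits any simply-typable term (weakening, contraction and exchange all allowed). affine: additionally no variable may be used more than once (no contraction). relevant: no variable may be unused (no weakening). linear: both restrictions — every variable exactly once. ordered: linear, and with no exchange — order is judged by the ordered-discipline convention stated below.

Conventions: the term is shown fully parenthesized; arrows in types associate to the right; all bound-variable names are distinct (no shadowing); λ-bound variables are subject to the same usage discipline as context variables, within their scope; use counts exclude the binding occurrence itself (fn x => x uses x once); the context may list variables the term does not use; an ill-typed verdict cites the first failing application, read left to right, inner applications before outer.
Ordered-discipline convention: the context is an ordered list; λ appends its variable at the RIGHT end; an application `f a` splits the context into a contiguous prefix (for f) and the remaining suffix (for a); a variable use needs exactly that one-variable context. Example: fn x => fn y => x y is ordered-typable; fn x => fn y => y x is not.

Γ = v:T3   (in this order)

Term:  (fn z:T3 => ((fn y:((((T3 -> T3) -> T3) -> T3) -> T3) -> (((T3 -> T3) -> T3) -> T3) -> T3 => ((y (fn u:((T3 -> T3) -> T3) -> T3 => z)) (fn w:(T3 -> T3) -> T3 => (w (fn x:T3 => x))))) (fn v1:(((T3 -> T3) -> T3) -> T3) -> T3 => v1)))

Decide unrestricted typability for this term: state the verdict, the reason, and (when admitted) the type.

yes — typability at T3 -> T3 is all that's needed; term : T3 -> T3
counts: v: 0×, z [bound]: 1×, y [bound]: 1×, u [bound]: 0×, w [bound]: 1×, x [bound]: 1×, v1 [bound]: 1×
order of uses: y, z, w, x, v1
typing: the term checks, with type T3 -> T3
summary: ordered ✗, linear ✗, affine ✓, relevant ✗, unrestricted ✓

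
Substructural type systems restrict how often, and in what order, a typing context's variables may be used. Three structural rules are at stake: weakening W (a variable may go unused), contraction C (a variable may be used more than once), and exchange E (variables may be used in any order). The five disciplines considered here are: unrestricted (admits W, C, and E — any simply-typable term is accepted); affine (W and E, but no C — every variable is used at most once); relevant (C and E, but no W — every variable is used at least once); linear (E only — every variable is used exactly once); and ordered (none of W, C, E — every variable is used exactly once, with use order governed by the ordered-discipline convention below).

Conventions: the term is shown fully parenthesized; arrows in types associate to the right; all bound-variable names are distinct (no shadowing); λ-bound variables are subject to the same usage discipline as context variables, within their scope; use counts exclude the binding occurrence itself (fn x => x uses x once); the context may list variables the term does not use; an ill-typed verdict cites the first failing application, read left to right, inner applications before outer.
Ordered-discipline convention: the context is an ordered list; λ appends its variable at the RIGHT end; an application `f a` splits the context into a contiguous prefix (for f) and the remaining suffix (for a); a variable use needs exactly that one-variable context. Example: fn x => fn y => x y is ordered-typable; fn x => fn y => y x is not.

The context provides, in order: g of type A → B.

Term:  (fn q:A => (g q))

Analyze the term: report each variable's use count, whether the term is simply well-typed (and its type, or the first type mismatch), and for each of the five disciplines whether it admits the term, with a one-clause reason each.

counts: g ×1; q [bound] ×1
left-to-right use order: g, q
typing: well-typed — term : A → B
ordered ✓ (single-use (g, q), ordered derivation ok)
linear ✓ (exactly-once usage across g, q)
affine ✓ (none of g, q used more than once)
relevant ✓ (every one of g, q appears)
unrestricted ✓ (well-typed at A → B; no restrictions here)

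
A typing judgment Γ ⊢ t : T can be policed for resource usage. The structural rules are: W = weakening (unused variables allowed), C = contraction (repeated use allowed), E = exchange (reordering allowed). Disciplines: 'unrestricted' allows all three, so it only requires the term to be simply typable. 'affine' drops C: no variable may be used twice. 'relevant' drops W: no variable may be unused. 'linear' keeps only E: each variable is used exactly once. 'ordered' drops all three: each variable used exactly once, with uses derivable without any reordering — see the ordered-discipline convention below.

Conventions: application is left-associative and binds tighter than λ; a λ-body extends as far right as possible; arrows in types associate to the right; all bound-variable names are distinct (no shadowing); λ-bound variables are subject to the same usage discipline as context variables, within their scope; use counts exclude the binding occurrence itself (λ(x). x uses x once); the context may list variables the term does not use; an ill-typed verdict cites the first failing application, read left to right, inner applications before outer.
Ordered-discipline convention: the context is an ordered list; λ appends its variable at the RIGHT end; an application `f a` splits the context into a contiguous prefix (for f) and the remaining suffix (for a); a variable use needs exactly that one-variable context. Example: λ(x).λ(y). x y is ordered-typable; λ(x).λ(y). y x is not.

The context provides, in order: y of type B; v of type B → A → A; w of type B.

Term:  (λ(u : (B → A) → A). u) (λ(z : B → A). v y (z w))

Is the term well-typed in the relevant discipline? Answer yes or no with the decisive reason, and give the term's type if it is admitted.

yes — every one of y, v, w, u, z appears; term : (B → A) → A
usage: y: 1×; v: 1×; w: 1×; u (bound): 1×; z (bound): 1×
order of uses: u, v, y, z, w
typing: ✓ — (B → A) → A
per-discipline verdicts: ordered ✗ · linear ✓ · affine ✓ · relevant ✓ · unrestricted ✓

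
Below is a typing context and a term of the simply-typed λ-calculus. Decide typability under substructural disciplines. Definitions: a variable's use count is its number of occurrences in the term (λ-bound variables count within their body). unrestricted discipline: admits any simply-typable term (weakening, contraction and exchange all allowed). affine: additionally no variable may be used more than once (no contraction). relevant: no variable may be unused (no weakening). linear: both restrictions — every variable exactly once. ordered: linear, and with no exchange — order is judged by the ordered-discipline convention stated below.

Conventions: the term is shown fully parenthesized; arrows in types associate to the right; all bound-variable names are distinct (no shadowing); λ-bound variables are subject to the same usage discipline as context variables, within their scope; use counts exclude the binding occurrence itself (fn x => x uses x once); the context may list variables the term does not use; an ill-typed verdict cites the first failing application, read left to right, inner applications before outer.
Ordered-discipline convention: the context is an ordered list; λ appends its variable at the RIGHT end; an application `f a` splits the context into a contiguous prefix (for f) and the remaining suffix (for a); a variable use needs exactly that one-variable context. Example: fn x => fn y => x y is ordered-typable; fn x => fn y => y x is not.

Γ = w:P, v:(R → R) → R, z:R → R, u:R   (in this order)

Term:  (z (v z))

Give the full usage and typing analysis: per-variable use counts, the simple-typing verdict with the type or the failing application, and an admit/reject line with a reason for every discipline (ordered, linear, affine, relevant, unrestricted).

variable uses: w: 0×; v: 1×; z: 2×; u: 0×
order of uses: z, v, z
typing: well-typed at R
ordered ✗ (uses contraction: z ×2; needs weakening: w, u unused)
linear ✗ (uses contraction: z ×2; needs weakening: w, u unused)
affine ✗ (uses contraction: z ×2)
relevant ✗ (needs weakening: w, u unused)
unrestricted ✓ (typability at R is all that's needed)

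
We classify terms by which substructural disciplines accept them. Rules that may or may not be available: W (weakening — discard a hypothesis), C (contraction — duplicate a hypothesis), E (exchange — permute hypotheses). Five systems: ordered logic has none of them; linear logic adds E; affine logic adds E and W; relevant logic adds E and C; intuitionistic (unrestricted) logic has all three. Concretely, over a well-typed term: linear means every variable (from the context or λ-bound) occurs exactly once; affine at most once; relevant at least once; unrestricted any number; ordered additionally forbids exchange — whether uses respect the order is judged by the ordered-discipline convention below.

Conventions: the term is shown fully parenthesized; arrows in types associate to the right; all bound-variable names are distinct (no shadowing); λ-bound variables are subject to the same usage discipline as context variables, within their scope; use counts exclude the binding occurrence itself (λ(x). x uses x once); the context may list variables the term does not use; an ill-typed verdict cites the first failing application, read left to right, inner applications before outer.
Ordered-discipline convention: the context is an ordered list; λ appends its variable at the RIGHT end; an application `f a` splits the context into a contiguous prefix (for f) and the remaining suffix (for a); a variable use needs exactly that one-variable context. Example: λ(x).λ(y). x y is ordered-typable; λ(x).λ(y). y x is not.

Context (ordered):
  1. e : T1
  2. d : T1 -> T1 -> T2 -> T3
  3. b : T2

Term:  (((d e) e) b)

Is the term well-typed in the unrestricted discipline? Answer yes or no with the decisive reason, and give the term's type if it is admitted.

yes — simply typable at T3; W, C, E all held; term : T3
counts: e=2, d=1, b=1
left-to-right use order: d, e, e, b
typing: ✓ — T3
across the five disciplines: ordered ✗; linear ✗; affine ✗; relevant ✓; unrestricted ✓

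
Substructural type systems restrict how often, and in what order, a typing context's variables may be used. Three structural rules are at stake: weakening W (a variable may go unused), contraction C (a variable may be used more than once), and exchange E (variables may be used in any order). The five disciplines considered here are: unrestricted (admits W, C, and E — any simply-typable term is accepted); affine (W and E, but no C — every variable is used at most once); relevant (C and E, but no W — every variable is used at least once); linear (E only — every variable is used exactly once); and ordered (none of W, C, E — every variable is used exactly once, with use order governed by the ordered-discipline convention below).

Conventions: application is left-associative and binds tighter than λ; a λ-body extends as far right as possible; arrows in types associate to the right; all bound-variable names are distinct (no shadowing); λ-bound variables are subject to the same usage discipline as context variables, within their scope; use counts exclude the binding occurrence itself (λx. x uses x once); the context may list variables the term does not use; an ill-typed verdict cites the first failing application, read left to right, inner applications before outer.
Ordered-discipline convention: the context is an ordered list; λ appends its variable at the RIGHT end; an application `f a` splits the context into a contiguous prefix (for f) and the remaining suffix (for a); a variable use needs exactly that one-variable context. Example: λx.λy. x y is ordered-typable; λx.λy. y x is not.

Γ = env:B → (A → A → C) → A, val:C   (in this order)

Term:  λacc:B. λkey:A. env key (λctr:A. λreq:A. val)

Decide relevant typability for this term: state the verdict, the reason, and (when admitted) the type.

no — not simply typable
use counts: env: 1×, val: 1×, acc [bound]: 0×, key [bound]: 1×, ctr [bound]: 0×, req [bound]: 0×
order of uses: env, key, val
typing: ill-typed: an application expects B but receives A
per-discipline verdicts: ordered ✗ | linear ✗ | affine ✗ | relevant ✗ | unrestricted ✗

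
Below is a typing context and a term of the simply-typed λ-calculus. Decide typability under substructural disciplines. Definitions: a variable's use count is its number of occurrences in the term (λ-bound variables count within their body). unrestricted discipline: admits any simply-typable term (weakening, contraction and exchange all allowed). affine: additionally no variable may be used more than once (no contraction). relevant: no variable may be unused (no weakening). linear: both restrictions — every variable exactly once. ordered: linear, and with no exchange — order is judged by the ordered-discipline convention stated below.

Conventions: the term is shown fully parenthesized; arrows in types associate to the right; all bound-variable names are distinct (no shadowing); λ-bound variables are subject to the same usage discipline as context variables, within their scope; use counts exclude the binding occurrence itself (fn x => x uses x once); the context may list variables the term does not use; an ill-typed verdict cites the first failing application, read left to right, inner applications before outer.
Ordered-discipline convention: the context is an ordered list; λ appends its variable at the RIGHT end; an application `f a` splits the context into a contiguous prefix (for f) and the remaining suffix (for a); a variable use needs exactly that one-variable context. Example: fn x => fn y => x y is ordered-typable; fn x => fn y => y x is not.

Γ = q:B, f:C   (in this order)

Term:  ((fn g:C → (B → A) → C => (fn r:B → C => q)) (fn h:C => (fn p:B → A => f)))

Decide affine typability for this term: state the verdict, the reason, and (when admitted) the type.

yes — q, f, g, r, h, p: no repeats, contraction unneeded; term : (B → C) → B
variable uses: q: 1; f: 1; g [bound]: 0; r [bound]: 0; h [bound]: 0; p [bound]: 0
order of uses: q, f
typing: well-typed — term : (B → C) → B
across the five disciplines: ordered ✗, linear ✗, affine ✓, relevant ✗, unrestricted ✓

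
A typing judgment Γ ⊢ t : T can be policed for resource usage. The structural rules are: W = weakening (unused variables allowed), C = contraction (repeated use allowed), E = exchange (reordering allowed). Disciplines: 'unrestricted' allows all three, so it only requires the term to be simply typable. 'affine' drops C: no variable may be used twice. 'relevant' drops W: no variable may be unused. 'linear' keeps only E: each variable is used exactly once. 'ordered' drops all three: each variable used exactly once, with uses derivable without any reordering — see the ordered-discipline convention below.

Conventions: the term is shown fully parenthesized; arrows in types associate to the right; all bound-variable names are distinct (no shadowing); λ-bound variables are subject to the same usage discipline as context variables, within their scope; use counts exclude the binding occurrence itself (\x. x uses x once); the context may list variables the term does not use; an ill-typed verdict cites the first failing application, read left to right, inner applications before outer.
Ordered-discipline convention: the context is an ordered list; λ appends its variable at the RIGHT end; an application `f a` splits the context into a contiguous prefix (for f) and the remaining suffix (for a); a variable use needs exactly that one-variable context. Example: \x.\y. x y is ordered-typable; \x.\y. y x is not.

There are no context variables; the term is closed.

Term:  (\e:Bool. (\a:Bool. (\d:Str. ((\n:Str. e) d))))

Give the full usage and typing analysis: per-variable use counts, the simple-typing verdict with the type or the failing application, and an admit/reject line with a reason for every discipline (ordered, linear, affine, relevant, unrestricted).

counts: e (λ-bound): 1×; a (λ-bound): 0×; d (λ-bound): 1×; n (λ-bound): 0×
uses in reading order: e, d
typing: the term checks, with type Bool -> Bool -> Str -> Bool
ordered: ✗ — unused: a, n — weakening required
linear: ✗ — unused: a, n — weakening required
affine: ✓ — e, a, d, n: no repeats, contraction unneeded
relevant: ✗ — unused: a, n — weakening required
unrestricted: ✓ — simply typable at Bool -> Bool -> Str -> Bool; W, C, E all held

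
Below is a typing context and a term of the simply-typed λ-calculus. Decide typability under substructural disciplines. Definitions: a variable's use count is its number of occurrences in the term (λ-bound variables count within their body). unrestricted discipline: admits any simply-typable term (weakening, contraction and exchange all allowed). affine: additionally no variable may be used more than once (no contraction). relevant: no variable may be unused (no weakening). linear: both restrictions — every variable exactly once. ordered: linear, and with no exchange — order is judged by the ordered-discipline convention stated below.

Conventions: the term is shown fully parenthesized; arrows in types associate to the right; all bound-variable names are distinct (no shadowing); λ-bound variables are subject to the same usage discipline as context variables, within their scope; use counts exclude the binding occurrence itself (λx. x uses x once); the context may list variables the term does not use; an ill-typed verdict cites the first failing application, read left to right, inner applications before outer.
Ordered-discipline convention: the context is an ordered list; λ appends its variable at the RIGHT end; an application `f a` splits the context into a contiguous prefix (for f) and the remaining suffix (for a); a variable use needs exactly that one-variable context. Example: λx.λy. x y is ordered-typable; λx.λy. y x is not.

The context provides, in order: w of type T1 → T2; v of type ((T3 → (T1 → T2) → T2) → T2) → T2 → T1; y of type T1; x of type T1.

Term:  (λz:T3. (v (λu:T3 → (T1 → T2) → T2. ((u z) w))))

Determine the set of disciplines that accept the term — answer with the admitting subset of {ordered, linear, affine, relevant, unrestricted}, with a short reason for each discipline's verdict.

admitting disciplines: affine, unrestricted
usage: w=1, v=1, y=0, x=0, z (λ-bound)=1, u (λ-bound)=1
order of uses: v, u, z, w
typing: the term checks, with type T3 → T2 → T1
ordered ✗ (unused: y, x — weakening required)
linear ✗ (unused: y, x — weakening required)
affine ✓ (no duplicate uses among w, v, y, x, z, u)
relevant ✗ (unused: y, x — weakening required)
unrestricted ✓ (well-typed at T3 → T2 → T1; no restrictions here)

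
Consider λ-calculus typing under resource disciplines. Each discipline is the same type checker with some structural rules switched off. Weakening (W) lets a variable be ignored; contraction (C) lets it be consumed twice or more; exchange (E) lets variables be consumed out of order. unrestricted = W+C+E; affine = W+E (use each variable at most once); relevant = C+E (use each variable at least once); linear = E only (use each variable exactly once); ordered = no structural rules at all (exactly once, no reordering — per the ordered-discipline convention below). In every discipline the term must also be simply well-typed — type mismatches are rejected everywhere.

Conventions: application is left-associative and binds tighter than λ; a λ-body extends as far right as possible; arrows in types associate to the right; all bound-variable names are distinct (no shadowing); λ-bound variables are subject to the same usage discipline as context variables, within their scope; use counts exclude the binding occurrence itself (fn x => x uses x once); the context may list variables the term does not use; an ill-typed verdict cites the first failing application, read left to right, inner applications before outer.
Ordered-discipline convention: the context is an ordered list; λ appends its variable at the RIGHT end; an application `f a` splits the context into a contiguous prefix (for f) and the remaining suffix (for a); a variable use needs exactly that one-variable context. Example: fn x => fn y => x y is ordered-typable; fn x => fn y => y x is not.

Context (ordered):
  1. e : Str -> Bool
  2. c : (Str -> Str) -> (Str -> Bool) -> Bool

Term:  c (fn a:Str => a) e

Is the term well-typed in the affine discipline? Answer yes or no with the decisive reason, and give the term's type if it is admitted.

yes — no duplicate uses among e, c, a; term : Bool
use counts: e ×1; c ×1; a [bound] ×1
order of uses: c, a, e
typing: ✓ — Bool
across the five disciplines: ordered ✗; linear ✓; affine ✓; relevant ✓; unrestricted ✓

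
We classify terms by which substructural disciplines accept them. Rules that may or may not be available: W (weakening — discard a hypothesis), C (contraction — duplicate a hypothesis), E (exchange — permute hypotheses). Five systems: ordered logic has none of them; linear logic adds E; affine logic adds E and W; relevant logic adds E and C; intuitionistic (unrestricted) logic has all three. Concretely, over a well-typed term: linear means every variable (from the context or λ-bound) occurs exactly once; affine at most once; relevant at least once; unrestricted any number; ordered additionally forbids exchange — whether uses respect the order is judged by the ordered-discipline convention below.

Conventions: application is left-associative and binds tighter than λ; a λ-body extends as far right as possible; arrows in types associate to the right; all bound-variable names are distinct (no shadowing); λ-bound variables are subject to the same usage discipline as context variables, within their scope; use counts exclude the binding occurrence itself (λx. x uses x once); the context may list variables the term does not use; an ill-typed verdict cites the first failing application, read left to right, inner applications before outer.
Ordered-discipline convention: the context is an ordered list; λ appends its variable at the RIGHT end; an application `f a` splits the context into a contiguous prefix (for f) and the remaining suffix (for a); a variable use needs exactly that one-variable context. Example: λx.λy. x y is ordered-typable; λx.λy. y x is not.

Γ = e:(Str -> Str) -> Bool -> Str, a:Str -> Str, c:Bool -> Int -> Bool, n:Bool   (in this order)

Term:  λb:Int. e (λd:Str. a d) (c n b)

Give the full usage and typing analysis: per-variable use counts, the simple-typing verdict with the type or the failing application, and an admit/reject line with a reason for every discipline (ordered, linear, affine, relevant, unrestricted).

counts: e=1; a=1; c=1; n=1; b (λ-bound)=1; d (λ-bound)=1
uses in reading order: e, a, d, c, n, b
typing: well-typed at Int -> Str
ordered: ✓, e, a, c, n, b, d once each; derivable with no W/C/E
linear: ✓, exactly-once usage across e, a, c, n, b, d
affine: ✓, e, a, c, n, b, d: no repeats, contraction unneeded
relevant: ✓, none of e, a, c, n, b, d goes unused
unrestricted: ✓, simply typable at Int -> Str; W, C, E all held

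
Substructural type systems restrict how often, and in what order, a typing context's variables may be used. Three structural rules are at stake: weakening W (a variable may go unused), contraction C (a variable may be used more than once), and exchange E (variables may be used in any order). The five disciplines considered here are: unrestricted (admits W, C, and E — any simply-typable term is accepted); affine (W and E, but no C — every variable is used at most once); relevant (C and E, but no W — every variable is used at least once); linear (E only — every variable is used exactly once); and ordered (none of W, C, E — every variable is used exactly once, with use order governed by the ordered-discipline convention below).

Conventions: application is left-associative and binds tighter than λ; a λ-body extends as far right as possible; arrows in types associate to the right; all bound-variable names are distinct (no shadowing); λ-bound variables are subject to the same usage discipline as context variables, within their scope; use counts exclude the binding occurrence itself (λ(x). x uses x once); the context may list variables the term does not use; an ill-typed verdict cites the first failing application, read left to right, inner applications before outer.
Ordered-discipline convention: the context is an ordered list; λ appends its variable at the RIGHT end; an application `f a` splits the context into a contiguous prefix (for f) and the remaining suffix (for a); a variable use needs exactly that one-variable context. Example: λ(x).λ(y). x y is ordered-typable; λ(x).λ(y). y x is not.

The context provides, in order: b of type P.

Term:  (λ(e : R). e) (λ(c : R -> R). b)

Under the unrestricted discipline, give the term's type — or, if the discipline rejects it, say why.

not well-typed under unrestricted — not simply typable
use counts: b: 1; e (bound): 1; c (bound): 0
use order (left to right): e, b
typing: ill-typed: an application expects R but receives (R -> R) -> P
across the five disciplines: ordered ✗ · linear ✗ · affine ✗ · relevant ✗ · unrestricted ✗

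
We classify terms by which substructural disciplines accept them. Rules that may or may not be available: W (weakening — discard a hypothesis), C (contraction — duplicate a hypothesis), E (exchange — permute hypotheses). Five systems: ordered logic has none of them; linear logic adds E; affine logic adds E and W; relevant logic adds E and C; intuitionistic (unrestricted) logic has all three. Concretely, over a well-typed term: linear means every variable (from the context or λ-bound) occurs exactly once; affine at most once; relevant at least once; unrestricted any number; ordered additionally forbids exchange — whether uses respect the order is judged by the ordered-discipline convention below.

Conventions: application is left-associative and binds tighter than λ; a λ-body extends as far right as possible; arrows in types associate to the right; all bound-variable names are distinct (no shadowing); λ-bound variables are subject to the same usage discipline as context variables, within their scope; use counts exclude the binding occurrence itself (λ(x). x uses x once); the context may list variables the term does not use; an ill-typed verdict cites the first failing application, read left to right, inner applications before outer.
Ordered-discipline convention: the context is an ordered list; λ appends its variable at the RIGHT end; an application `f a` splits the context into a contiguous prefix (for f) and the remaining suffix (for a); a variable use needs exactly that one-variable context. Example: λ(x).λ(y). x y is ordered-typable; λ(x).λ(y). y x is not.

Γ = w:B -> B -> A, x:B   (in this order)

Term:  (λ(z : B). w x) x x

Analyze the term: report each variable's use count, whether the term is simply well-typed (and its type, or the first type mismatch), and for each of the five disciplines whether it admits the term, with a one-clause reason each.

variable uses: w: 1×, x: 3×, z (bound): 0×
uses in reading order: w, x, x, x
typing: well-typed at A
ordered ✗ (repeated use of x ×3; unused: z — weakening required)
linear ✗ (repeated use of x ×3; unused: z — weakening required)
affine ✗ (repeated use of x ×3)
relevant ✗ (unused: z — weakening required)
unrestricted ✓ (well-typed at A; no restrictions here)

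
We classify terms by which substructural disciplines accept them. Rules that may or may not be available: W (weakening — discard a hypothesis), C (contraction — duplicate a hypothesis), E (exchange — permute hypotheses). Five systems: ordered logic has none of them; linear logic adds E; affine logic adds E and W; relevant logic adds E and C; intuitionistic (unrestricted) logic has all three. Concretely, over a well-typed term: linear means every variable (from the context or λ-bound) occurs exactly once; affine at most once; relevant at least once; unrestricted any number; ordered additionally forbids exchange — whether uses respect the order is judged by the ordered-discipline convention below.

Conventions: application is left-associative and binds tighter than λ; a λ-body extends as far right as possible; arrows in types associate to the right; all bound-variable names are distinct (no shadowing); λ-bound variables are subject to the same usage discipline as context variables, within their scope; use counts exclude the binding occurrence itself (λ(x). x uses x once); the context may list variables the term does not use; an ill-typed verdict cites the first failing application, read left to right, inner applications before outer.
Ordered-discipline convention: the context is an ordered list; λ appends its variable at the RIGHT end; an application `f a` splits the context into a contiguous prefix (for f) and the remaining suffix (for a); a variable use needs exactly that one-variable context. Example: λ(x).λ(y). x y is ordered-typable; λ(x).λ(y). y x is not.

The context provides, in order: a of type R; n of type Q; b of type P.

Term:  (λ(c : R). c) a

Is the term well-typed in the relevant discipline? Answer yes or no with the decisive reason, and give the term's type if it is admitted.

no — n, b left unused
use counts: a ×1; n ×0; b ×0; c [bound] ×1
order of uses: c, a
typing: the term checks, with type R
summary: ordered ✗; linear ✗; affine ✓; relevant ✗; unrestricted ✓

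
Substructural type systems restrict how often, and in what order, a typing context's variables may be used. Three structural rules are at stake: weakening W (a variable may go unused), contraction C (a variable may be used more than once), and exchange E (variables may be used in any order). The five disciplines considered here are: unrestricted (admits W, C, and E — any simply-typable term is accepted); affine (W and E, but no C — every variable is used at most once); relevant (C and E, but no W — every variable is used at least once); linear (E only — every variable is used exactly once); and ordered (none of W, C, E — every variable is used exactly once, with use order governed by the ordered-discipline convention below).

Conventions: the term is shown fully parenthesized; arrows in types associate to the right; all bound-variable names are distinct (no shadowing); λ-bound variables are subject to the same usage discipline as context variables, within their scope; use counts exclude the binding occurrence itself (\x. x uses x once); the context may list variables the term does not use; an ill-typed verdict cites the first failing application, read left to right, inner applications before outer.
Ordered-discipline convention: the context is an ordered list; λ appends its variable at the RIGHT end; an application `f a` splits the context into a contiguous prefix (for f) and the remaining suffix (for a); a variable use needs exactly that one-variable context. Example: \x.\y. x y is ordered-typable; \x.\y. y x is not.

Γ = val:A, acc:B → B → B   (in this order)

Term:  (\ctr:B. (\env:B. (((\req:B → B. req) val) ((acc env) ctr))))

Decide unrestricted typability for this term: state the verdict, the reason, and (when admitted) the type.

no — fails simple typing
counts: val: 1, acc: 1, ctr (bound): 1, env (bound): 1, req (bound): 1
uses in reading order: req, val, acc, env, ctr
typing: ill-typed: an application expects B → B but receives A
per-discipline verdicts: ordered ✗ | linear ✗ | affine ✗ | relevant ✗ | unrestricted ✗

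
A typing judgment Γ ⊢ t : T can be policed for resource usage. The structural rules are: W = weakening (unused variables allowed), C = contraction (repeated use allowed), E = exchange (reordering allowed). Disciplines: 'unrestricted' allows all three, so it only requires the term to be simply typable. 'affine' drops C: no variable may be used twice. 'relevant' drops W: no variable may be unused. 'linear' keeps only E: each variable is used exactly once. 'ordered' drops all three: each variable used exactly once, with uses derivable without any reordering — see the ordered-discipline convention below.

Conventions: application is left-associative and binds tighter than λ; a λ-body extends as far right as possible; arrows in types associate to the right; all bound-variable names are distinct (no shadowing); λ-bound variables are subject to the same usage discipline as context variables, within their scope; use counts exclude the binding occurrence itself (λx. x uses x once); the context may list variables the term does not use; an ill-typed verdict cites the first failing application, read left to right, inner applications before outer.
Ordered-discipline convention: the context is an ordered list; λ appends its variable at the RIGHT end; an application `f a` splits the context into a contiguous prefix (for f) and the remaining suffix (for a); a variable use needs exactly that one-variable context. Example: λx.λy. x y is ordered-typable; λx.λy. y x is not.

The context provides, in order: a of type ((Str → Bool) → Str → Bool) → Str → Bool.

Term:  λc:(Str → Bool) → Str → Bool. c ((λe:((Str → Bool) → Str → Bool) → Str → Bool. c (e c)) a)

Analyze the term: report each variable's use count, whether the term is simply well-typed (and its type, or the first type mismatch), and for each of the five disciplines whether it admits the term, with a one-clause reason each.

use counts: a=1, c (bound)=3, e (bound)=1
left-to-right use order: c, c, e, c, a
typing: well-typed at ((Str → Bool) → Str → Bool) → Str → Bool
ordered ✗ (repeated use of c ×3)
linear ✗ (repeated use of c ×3)
affine ✗ (repeated use of c ×3)
relevant ✓ (none of a, c, e goes unused)
unrestricted ✓ (well-typed at ((Str → Bool) → Str → Bool) → Str → Bool; no restrictions here)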